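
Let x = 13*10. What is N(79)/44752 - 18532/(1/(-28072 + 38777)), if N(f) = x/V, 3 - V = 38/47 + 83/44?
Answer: -700262362145235/3529814 ≈ -1.9839e+8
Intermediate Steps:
V = 631/2068 (V = 3 - (38/47 + 83/44) = 3 - 1*5573/2068 = 3 - 5573/2068 = 631/2068 ≈ 0.30513)
x = 130
N(f) = 268840/631 (N(f) = 130/(631/2068) = 130*(2068/631) = 268840/631)
N(79)/44752 - 18532/(1/(-28072 + 38777)) = (268840/631)/44752 - 18532/(1/(-28072 + 38777)) = (268840/631)*(1/44752) - 18532/(1/10705) = 33605/3529814 - 18532/1/10705 = 33605/3529814 - 18532*10705 = 33605/3529814 - 198385060 = -700262362145235/3529814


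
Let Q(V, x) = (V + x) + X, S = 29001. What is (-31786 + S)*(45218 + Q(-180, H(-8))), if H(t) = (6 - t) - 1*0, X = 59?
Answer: -125634135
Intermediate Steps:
H(t) = 6 - t (H(t) = (6 - t) + 0 = 6 - t)
Q(V, x) = 59 + V + x (Q(V, x) = (V + x) + 59 = 59 + V + x)
(-31786 + S)*(45218 + Q(-180, H(-8))) = (-31786 + 29001)*(45218 + (59 - 180 + (6 - 1*(-8)))) = -2785*(45218 + (59 - 180 + (6 + 8))) = -2785*(45218 + (59 - 180 + 14)) = -2785*(45218 - 107) = -2785*45111 = -125634135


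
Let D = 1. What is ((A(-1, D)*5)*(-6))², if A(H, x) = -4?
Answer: 14400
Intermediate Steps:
((A(-1, D)*5)*(-6))² = (-4*5*(-6))² = (-20*(-6))² = 120² = 14400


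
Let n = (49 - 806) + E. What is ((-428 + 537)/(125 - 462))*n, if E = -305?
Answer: 115758/337 ≈ 343.50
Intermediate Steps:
n = -1062 (n = (49 - 806) - 305 = -757 - 305 = -1062)
((-428 + 537)/(125 - 462))*n = ((-428 + 537)/(125 - 462))*(-1062) = (109/(-337))*(-1062) = (109*(-1/337))*(-1062) = -109/337*(-1062) = 115758/337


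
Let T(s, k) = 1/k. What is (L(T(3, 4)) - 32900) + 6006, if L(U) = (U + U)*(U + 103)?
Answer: -214739/8 ≈ -26842.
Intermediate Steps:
L(U) = 2*U*(103 + U) (L(U) = (2*U)*(103 + U) = 2*U*(103 + U))
(L(T(3, 4)) - 32900) + 6006 = (2*(103 + 1/4)/4 - 32900) + 6006 = (2*(1/4)*(103 + 1/4) - 32900) + 6006 = (2*(1/4)*(413/4) - 32900) + 6006 = (413/8 - 32900) + 6006 = -262787/8 + 6006 = -214739/8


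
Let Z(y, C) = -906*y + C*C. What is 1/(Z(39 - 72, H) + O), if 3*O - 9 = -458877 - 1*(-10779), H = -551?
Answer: 1/184136 ≈ 5.4308e-6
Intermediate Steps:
O = -149363 (O = 3 + (-458877 - 1*(-10779))/3 = 3 + (-458877 + 10779)/3 = 3 + (1/3)*(-448098) = 3 - 149366 = -149363)
Z(y, C) = C**2 - 906*y (Z(y, C) = -906*y + C**2 = C**2 - 906*y)
1/(Z(39 - 72, H) + O) = 1/(((-551)**2 - 906*(39 - 72)) - 149363) = 1/((303601 - 906*(-33)) - 149363) = 1/((303601 + 29898) - 149363) = 1/(333499 - 149363) = 1/184136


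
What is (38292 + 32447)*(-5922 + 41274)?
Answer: 2500765128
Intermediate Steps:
(38292 + 32447)*(-5922 + 41274) = 70739*35352 = 2500765128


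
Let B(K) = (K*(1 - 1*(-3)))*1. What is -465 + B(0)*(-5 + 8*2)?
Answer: -465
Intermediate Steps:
B(K) = 4*K (B(K) = (K*(1 + 3))*1 = (K*4)*1 = (4*K)*1 = 4*K)
-465 + B(0)*(-5 + 8*2) = -465 + (4*0)*(-5 + 8*2) = -465 + 0*(-5 + 16) = -465 + 0*11 = -465 + 0 = -465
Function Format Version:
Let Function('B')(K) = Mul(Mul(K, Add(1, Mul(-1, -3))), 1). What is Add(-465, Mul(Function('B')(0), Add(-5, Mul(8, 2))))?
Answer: -465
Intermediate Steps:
Function('B')(K) = Mul(4, K) (Function('B')(K) = Mul(Mul(K, Add(1, 3)), 1) = Mul(Mul(K, 4), 1) = Mul(Mul(4, K), 1) = Mul(4, K))
Add(-465, Mul(Function('B')(0), Add(-5, Mul(8, 2)))) = Add(-465, Mul(Mul(4, 0), Add(-5, Mul(8, 2)))) = Add(-465, Mul(0, Add(-5, 16))) = Add(-465, Mul(0, 11)) = Add(-465, 0) = -465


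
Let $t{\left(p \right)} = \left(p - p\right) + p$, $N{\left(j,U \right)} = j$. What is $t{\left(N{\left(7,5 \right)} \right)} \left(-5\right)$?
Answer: $-35$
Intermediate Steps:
$t{\left(p \right)} = p$ ($t{\left(p \right)} = 0 + p = p$)
$t{\left(N{\left(7,5 \right)} \right)} \left(-5\right) = 7 \left(-5\right) = -35$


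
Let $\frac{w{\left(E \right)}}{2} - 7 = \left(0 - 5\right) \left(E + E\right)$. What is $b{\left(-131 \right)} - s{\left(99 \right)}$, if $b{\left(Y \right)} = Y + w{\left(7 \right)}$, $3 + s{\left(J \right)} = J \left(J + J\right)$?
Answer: $-19856$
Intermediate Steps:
$s{\left(J \right)} = -3 + 2 J^{2}$ ($s{\left(J \right)} = -3 + J \left(J + J\right) = -3 + J 2 J = -3 + 2 J^{2}$)
$w{\left(E \right)} = 14 - 20 E$ ($w{\left(E \right)} = 14 + 2 \left(0 - 5\right) \left(E + E\right) = 14 + 2 \left(- 5 \cdot 2 E\right) = 14 + 2 \left(- 10 E\right) = 14 - 20 E$)
$b{\left(Y \right)} = -126 + Y$ ($b{\left(Y \right)} = Y + \left(14 - 140\right) = Y - 126 = -126 + Y$)
$b{\left(-131 \right)} - s{\left(99 \right)} = \left(-126 - 131\right) - \left(-3 + 2 \cdot 99^{2}\right) = -257 - \left(-3 + 2 \cdot 9801\right) = -257 - \left(-3 + 19602\right) = -257 - 19599 = -19856$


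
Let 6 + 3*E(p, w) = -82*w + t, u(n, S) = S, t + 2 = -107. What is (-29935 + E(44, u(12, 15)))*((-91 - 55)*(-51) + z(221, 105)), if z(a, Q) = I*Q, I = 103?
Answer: -554830050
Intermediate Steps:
t = -109 (t = -2 - 107 = -109)
E(p, w) = -115/3 - 82*w/3 (E(p, w) = -2 + (-82*w - 109)/3 = -2 + (-109 - 82*w)/3 = -2 + (-109/3 - 82*w/3) = -115/3 - 82*w/3)
z(a, Q) = 103*Q
(-29935 + E(44, u(12, 15)))*((-91 - 55)*(-51) + z(221, 105)) = (-29935 + (-115/3 - 82/3*15))*((-91 - 55)*(-51) + 103*105) = (-29935 + (-115/3 - 410))*(-146*(-51) + 10815) = (-29935 - 1345/3)*(7446 + 10815) = -91150/3*18261 = -554830050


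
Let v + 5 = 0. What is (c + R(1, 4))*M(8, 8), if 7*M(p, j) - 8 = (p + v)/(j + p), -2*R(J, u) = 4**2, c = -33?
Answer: -5371/112 ≈ -47.955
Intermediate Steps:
v = -5 (v = -5 + 0 = -5)
R(J, u) = -8 (R(J, u) = -1/2*4**2 = -1/2*16 = -8)
M(p, j) = 8/7 + (-5 + p)/(7*(j + p)) (M(p, j) = 8/7 + ((p - 5)/(j + p))/7 = 8/7 + ((-5 + p)/(j + p))/7 = 8/7 + (-5 + p)/(7*(j + p)))
(c + R(1, 4))*M(8, 8) = (-33 - 8)*((-5 + 8*8 + 9*8)/(7*(8 + 8))) = -41*(-5 + 64 + 72)/(7*16) = -41*131/(7*16) = -41*131/112 = -5371/112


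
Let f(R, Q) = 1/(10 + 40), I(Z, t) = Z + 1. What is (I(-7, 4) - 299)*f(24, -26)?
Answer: -61/10 ≈ -6.1000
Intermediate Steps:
I(Z, t) = 1 + Z
f(R, Q) = 1/50
(I(-7, 4) - 299)*f(24, -26) = ((1 - 7) - 299)*(1/50) = (-6 - 299)*(1/50) = -305*1/50 = -61/10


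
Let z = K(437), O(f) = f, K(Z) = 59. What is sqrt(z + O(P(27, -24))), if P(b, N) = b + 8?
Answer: sqrt(94) ≈ 9.6954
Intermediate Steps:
P(b, N) = 8 + b
z = 59
sqrt(z + O(P(27, -24))) = sqrt(59 + (8 + 27)) = sqrt(59 + 35) = sqrt(94)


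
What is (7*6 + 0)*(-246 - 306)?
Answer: -23184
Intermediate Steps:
(7*6 + 0)*(-246 - 306) = (42 + 0)*(-552) = 42*(-552) = -23184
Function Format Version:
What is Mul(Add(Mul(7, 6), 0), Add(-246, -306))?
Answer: -23184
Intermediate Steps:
Mul(Add(Mul(7, 6), 0), Add(-246, -306)) = Mul(Add(42, 0), -552) = Mul(42, -552) = -23184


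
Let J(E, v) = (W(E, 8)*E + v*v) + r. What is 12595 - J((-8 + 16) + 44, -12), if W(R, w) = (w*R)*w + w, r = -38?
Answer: -160983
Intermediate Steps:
W(R, w) = w + R*w² (W(R, w) = (R*w)*w + w = R*w² + w = w + R*w²)
J(E, v) = -38 + v² + E*(8 + 64*E) (J(E, v) = ((8*(1 + E*8))*E + v*v) - 38 = ((8*(1 + 8*E))*E + v²) - 38 = ((8 + 64*E)*E + v²) - 38 = (E*(8 + 64*E) + v²) - 38 = (v² + E*(8 + 64*E)) - 38 = -38 + v² + E*(8 + 64*E))
12595 - J((-8 + 16) + 44, -12) = 12595 - (-38 + (-12)² + 8*((-8 + 16) + 44)*(1 + 8*((-8 + 16) + 44))) = 12595 - (-38 + 144 + 8*(8 + 44)*(1 + 8*(8 + 44))) = 12595 - (-38 + 144 + 8*52*(1 + 8*52)) = 12595 - (-38 + 144 + 8*52*(1 + 416)) = 12595 - (-38 + 144 + 8*52*417) = 12595 - (-38 + 144 + 173472) = 12595 - 1*173578 = 12595 - 173578 = -160983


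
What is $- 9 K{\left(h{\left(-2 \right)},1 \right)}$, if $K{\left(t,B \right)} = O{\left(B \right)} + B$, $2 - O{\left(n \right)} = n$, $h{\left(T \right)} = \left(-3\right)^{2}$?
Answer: $-18$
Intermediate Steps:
$h{\left(T \right)} = 9$
$O{\left(n \right)} = 2 - n$
$K{\left(t,B \right)} = 2$ ($K{\left(t,B \right)} = \left(2 - B\right) + B = 2$)
$- 9 K{\left(h{\left(-2 \right)},1 \right)} = \left(-9\right) 2 = -18$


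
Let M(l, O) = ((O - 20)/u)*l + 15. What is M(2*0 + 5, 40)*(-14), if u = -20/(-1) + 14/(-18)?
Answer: -48930/173 ≈ -282.83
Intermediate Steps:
u = 173/9 (u = -20*(-1) + 14*(-1/18) = 20 - 7/9 = 173/9 ≈ 19.222)
M(l, O) = 15 + l*(-180/173 + 9*O/173) (M(l, O) = ((O - 20)/(173/9))*l + 15 = ((-20 + O)*(9/173))*l + 15 = (-180/173 + 9*O/173)*l + 15 = l*(-180/173 + 9*O/173) + 15 = 15 + l*(-180/173 + 9*O/173))
M(2*0 + 5, 40)*(-14) = (15 - 180*(2*0 + 5)/173 + (9/173)*40*(2*0 + 5))*(-14) = (15 - 180*(0 + 5)/173 + (9/173)*40*(0 + 5))*(-14) = (15 - 180/173*5 + (9/173)*40*5)*(-14) = (15 - 900/173 + 1800/173)*(-14) = (3495/173)*(-14) = -48930/173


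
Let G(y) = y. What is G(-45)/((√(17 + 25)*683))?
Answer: -15*√42/9562 ≈ -0.010166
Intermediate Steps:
G(-45)/((√(17 + 25)*683)) = -45*1/(683*√(17 + 25)) = -45*√42/28686 = -15*√42/9562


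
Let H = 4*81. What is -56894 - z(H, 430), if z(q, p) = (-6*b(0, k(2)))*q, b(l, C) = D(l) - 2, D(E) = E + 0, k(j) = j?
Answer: -60782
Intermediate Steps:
H = 324
D(E) = E
b(l, C) = -2 + l (b(l, C) = l - 2 = -2 + l)
z(q, p) = 12*q (z(q, p) = (-6*(-2 + 0))*q = (-6*(-2))*q = 12*q)
-56894 - z(H, 430) = -56894 - 12*324 = -56894 - 1*3888 = -56894 - 3888 = -60782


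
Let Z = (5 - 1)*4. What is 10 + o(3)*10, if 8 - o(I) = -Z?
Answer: 250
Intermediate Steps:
Z = 16 (Z = 4*4 = 16)
o(I) = 24 (o(I) = 8 - (-1)*16 = 8 - 1*(-16) = 8 + 16 = 24)
10 + o(3)*10 = 10 + 24*10 = 10 + 240 = 250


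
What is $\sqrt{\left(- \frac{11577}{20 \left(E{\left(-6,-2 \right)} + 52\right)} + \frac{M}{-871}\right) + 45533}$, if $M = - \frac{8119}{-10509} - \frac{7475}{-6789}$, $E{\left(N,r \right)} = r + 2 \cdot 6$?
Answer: $\frac{\sqrt{8130214272602375371042170}}{13363874940} \approx 213.36$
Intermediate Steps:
$E{\left(N,r \right)} = 12 + r$ ($E{\left(N,r \right)} = r + 12 = 12 + r$)
$M = \frac{1437362}{767157}$ ($M = \left(-8119\right) \left(- \frac{1}{10509}\right) - - \frac{7475}{6789} = \frac{8119}{10509} + \frac{7475}{6789} = \frac{1437362}{767157} \approx 1.8736$)
$\sqrt{\left(- \frac{11577}{20 \left(E{\left(-6,-2 \right)} + 52\right)} + \frac{M}{-871}\right) + 45533} = \sqrt{\left(- \frac{11577}{20 \left(\left(12 - 2\right) + 52\right)} + \frac{1437362}{767157 \left(-871\right)}\right) + 45533} = \sqrt{\left(- \frac{11577}{20 \left(10 + 52\right)} + \frac{1437362}{767157} \left(- \frac{1}{871}\right)\right) + 45533} = \sqrt{\left(- \frac{11577}{20 \cdot 62} - \frac{1437362}{668193747}\right) + 45533} = \sqrt{\left(- \frac{11577}{1240} - \frac{1437362}{668193747}\right) + 45533} = \sqrt{- \frac{249595527029}{26727749880} + 45533} = \sqrt{\frac{1216745039759011}{26727749880}} = \frac{\sqrt{8130214272602375371042170}}{13363874940}$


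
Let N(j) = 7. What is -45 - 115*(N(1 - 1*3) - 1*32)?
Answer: 2830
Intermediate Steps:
-45 - 115*(N(1 - 1*3) - 1*32) = -45 - 115*(7 - 1*32) = -45 - 115*(7 - 32) = -45 - 115*(-25) = -45 + 2875 = 2830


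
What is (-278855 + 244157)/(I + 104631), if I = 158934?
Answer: -11566/87855 ≈ -0.13165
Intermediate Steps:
(-278855 + 244157)/(I + 104631) = (-278855 + 244157)/(158934 + 104631) = -34698/263565 = -34698*1/263565 = -11566/87855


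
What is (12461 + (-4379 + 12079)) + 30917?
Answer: 51078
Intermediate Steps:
(12461 + (-4379 + 12079)) + 30917 = (12461 + 7700) + 30917 = 20161 + 30917 = 51078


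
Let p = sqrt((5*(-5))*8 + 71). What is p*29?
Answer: 29*I*sqrt(129) ≈ 329.38*I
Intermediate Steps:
p = I*sqrt(129) (p = sqrt(-25*8 + 71) = sqrt(-200 + 71) = sqrt(-129) = I*sqrt(129) ≈ 11.358*I)
p*29 = (I*sqrt(129))*29 = 29*I*sqrt(129)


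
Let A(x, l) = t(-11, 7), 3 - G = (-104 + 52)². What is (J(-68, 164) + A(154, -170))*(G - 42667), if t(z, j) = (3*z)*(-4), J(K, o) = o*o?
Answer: -1226206304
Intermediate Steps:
J(K, o) = o²
G = -2701 (G = 3 - (-104 + 52)² = 3 - 1*(-52)² = 3 - 1*2704 = 3 - 2704 = -2701)
t(z, j) = -12*z
A(x, l) = 132 (A(x, l) = -12*(-11) = 132)
(J(-68, 164) + A(154, -170))*(G - 42667) = (164² + 132)*(-2701 - 42667) = (26896 + 132)*(-45368) = 27028*(-45368) = -1226206304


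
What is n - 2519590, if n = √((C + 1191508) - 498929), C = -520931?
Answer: -2519590 + 24*√298 ≈ -2.5192e+6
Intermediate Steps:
n = 24*√298 (n = √((-520931 + 1191508) - 498929) = √(670577 - 498929) = √171648 = 24*√298 ≈ 414.30)
n - 2519590 = 24*√298 - 2519590 = -2519590 + 24*√298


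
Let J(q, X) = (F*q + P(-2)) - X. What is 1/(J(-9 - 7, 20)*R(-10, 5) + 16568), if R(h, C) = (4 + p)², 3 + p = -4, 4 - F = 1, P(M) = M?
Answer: 1/15938 ≈ 6.2743e-5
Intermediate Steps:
F = 3 (F = 4 - 1*1 = 4 - 1 = 3)
p = -7 (p = -3 - 4 = -7)
R(h, C) = 9 (R(h, C) = (4 - 7)² = (-3)² = 9)
J(q, X) = -2 - X + 3*q (J(q, X) = (3*q - 2) - X = (-2 + 3*q) - X = -2 - X + 3*q)
1/(J(-9 - 7, 20)*R(-10, 5) + 16568) = 1/((-2 - 1*20 + 3*(-9 - 7))*9 + 16568) = 1/((-2 - 20 + 3*(-16))*9 + 16568) = 1/((-2 - 20 - 48)*9 + 16568) = 1/(-70*9 + 16568) = 1/(-630 + 16568) = 1/15938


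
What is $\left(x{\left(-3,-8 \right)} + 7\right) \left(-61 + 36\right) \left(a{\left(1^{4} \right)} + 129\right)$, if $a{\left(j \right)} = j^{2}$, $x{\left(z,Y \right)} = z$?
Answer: $-13000$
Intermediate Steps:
$\left(x{\left(-3,-8 \right)} + 7\right) \left(-61 + 36\right) \left(a{\left(1^{4} \right)} + 129\right) = \left(-3 + 7\right) \left(-61 + 36\right) \left(\left(1^{4}\right)^{2} + 129\right) = 4 \left(-25\right) \left(1^{2} + 129\right) = - 100 \left(1 + 129\right) = \left(-100\right) 130 = -13000$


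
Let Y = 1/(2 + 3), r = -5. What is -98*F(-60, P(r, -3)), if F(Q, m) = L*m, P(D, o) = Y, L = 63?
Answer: -6174/5 ≈ -1234.8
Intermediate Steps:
Y = 1/5 ≈ 0.20000
P(D, o) = 1/5
F(Q, m) = 63*m
-98*F(-60, P(r, -3)) = -6174/5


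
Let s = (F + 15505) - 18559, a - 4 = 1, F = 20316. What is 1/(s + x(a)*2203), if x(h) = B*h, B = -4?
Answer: -1/26798 ≈ -3.7316e-5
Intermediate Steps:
a = 5 (a = 4 + 1 = 5)
x(h) = -4*h
s = 17262 (s = (20316 + 15505) - 18559 = 35821 - 18559 = 17262)
1/(s + x(a)*2203) = 1/(17262 - 4*5*2203) = 1/(17262 - 20*2203) = 1/(17262 - 44060) = 1/(-26798) = -1/26798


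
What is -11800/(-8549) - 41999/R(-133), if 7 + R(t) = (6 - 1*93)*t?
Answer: -222594251/98860636 ≈ -2.2516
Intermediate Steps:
R(t) = -7 - 87*t (R(t) = -7 + (6 - 1*93)*t = -7 + (6 - 93)*t = -7 - 87*t)
-11800/(-8549) - 41999/R(-133) = -11800/(-8549) - 41999/(-7 - 87*(-133)) = -11800*(-1/8549) - 41999/(-7 + 11571) = 11800/8549 - 41999/11564 = -222594251/98860636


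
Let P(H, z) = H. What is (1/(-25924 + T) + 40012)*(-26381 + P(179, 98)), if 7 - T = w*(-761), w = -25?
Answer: -23558471088603/22471 ≈ -1.0484e+9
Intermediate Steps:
T = -19018 (T = 7 - (-25)*(-761) = 7 - 1*19025 = 7 - 19025 = -19018)
(1/(-25924 + T) + 40012)*(-26381 + P(179, 98)) = (1/(-25924 - 19018) + 40012)*(-26381 + 179) = (1/(-44942) + 40012)*(-26202) = (-1/44942 + 40012)*(-26202) = (1798219303/44942)*(-26202) = -23558471088603/22471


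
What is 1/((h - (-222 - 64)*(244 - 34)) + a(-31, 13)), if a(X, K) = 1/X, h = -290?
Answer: 31/1852869 ≈ 1.6731e-5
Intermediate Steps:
1/((h - (-222 - 64)*(244 - 34)) + a(-31, 13)) = 1/((-290 - (-222 - 64)*(244 - 34)) + 1/(-31)) = 1/((-290 - (-286)*210) - 1/31) = 1/((-290 - 1*(-60060)) - 1/31) = 1/((-290 + 60060) - 1/31) = 1/(59770 - 1/31) = 1/(1852869/31) = 31/1852869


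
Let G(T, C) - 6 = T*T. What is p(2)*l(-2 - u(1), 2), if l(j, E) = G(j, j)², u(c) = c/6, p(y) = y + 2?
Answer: 148225/324 ≈ 457.48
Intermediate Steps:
p(y) = 2 + y
G(T, C) = 6 + T² (G(T, C) = 6 + T*T = 6 + T²)
u(c) = c/6 (u(c) = c*(⅙) = c/6)
l(j, E) = (6 + j²)²
p(2)*l(-2 - u(1), 2) = (2 + 2)*(6 + (-2 - 1/6)²)² = 4*(6 + (-2 - 1*⅙)²)² = 4*(6 + (-2 - ⅙)²)² = 4*(6 + (-13/6)²)² = 4*(6 + 169/36)² = 4*(385/36)² = 4*(148225/1296) = 148225/324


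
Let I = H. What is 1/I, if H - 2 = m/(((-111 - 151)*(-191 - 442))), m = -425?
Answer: 165846/331267 ≈ 0.50064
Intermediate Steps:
H = 331267/165846 (H = 2 - 425*1/((-191 - 442)*(-111 - 151)) = 2 - 425/((-262*(-633))) = 2 - 425/165846 = 331267/165846 ≈ 1.9974)
I = 331267/165846 ≈ 1.9974
1/I = 1/(331267/165846) = 165846/331267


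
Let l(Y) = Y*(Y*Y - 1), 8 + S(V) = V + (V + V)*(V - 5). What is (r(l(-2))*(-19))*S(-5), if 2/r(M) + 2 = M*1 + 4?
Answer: 1653/2 ≈ 826.50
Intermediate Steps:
S(V) = -8 + V + 2*V*(-5 + V) (S(V) = -8 + (V + (V + V)*(V - 5)) = -8 + (V + (2*V)*(-5 + V)) = -8 + (V + 2*V*(-5 + V)) = -8 + V + 2*V*(-5 + V))
l(Y) = Y*(-1 + Y²) (l(Y) = Y*(Y² - 1) = Y*(-1 + Y²))
r(M) = 2/(2 + M) (r(M) = 2/(-2 + (M*1 + 4)) = 2/(-2 + (M + 4)) = 2/(-2 + (4 + M)) = 2/(2 + M))
(r(l(-2))*(-19))*S(-5) = ((2/(2 + ((-2)³ - 1*(-2))))*(-19))*(-8 - 9*(-5) + 2*(-5)²) = ((2/(2 + (-8 + 2)))*(-19))*(-8 + 45 + 2*25) = ((2/(2 - 6))*(-19))*(-8 + 45 + 50) = ((2/(-4))*(-19))*87 = ((2*(-¼))*(-19))*87 = -½*(-19)*87 = (19/2)*87 = 1653/2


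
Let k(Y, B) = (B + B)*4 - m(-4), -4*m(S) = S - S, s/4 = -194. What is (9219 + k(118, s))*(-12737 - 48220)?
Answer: -183541527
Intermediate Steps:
s = -776 (s = 4*(-194) = -776)
m(S) = 0 (m(S) = -(S - S)/4 = -¼*0 = 0)
k(Y, B) = 8*B (k(Y, B) = (B + B)*4 - 1*0 = (2*B)*4 + 0 = 8*B + 0 = 8*B)
(9219 + k(118, s))*(-12737 - 48220) = (9219 + 8*(-776))*(-12737 - 48220) = (9219 - 6208)*(-60957) = 3011*(-60957) = -183541527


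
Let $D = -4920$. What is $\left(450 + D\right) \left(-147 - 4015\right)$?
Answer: $18604140$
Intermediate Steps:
$\left(450 + D\right) \left(-147 - 4015\right) = \left(450 - 4920\right) \left(-147 - 4015\right) = \left(-4470\right) \left(-4162\right) = 18604140$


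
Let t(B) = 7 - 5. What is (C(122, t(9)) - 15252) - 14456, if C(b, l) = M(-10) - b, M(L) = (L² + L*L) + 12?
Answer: -29618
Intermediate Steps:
M(L) = 12 + 2*L² (M(L) = (L² + L²) + 12 = 2*L² + 12 = 12 + 2*L²)
t(B) = 2
C(b, l) = 212 - b (C(b, l) = (12 + 2*(-10)²) - b = (12 + 2*100) - b = (12 + 200) - b = 212 - b)
(C(122, t(9)) - 15252) - 14456 = ((212 - 1*122) - 15252) - 14456 = ((212 - 122) - 15252) - 14456 = (90 - 15252) - 14456 = -15162 - 14456 = -29618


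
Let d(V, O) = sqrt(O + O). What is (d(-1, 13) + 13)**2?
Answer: (13 + sqrt(26))**2 ≈ 327.57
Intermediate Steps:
d(V, O) = sqrt(2)*sqrt(O) (d(V, O) = sqrt(2*O) = sqrt(2)*sqrt(O))
(d(-1, 13) + 13)**2 = (sqrt(2)*sqrt(13) + 13)**2 = (sqrt(26) + 13)**2 = (13 + sqrt(26))**2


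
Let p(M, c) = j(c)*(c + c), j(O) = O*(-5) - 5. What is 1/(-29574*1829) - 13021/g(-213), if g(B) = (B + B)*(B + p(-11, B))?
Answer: -19569704474/289168607944503 ≈ -6.7676e-5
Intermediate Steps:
j(O) = -5 - 5*O (j(O) = -5*O - 5 = -5 - 5*O)
p(M, c) = 2*c*(-5 - 5*c) (p(M, c) = (-5 - 5*c)*(c + c) = (-5 - 5*c)*(2*c) = 2*c*(-5 - 5*c))
g(B) = 2*B*(B - 10*B*(1 + B)) (g(B) = (B + B)*(B - 10*B*(1 + B)) = (2*B)*(B - 10*B*(1 + B)) = 2*B*(B - 10*B*(1 + B)))
1/(-29574*1829) - 13021/g(-213) = 1/(-29574*1829) - 13021*1/(45369*(-18 - 20*(-213))) = -1/29574*1/1829 - 13021*1/(45369*(-18 + 4260)) = -1/54090846 - 13021/(45369*4242) = -1/54090846 - 13021/192455298 = -19569704474/289168607944503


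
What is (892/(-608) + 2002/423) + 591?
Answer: 38208911/64296 ≈ 594.27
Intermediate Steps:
(892/(-608) + 2002/423) + 591 = (892*(-1/608) + 2002*(1/423)) + 591 = (-223/152 + 2002/423) + 591 = 209975/64296 + 591 = 38208911/64296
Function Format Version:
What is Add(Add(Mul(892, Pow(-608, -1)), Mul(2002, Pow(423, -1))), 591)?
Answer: Rational(38208911, 64296) ≈ 594.27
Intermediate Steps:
Add(Add(Mul(892, Pow(-608, -1)), Mul(2002, Pow(423, -1))), 591) = Add(Add(Mul(892, Rational(-1, 608)), Mul(2002, Rational(1, 423))), 591) = Add(Add(Rational(-223, 152), Rational(2002, 423)), 591) = Add(Rational(209975, 64296), 591) = Rational(38208911, 64296)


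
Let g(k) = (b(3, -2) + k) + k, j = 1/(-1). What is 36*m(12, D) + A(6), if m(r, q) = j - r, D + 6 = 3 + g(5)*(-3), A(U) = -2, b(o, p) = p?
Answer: -470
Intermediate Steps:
j = -1 (j = 1*(-1) = -1)
g(k) = -2 + 2*k (g(k) = (-2 + k) + k = -2 + 2*k)
D = -27 (D = -6 + (3 + (-2 + 2*5)*(-3)) = -6 + (3 + (-2 + 10)*(-3)) = -6 + (3 + 8*(-3)) = -6 + (3 - 24) = -6 - 21 = -27)
m(r, q) = -1 - r
36*m(12, D) + A(6) = 36*(-1 - 1*12) - 2 = 36*(-1 - 12) - 2 = 36*(-13) - 2 = -468 - 2 = -470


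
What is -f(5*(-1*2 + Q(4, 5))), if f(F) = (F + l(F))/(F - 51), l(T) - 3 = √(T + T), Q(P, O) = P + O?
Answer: 19/8 + √70/16 ≈ 2.8979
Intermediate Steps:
Q(P, O) = O + P
l(T) = 3 + √2*√T (l(T) = 3 + √(T + T) = 3 + √(2*T) = 3 + √2*√T)
f(F) = (3 + F + √2*√F)/(-51 + F) (f(F) = (F + (3 + √2*√F))/(F - 51) = (3 + F + √2*√F)/(-51 + F))
-f(5*(-1*2 + Q(4, 5))) = -(3 + 5*(-1*2 + (5 + 4)) + √2*√(5*(-1*2 + (5 + 4))))/(-51 + 5*(-1*2 + (5 + 4))) = -(3 + 5*(-2 + 9) + √2*√(5*(-2 + 9)))/(-51 + 5*(-2 + 9)) = -(3 + 5*7 + √2*√(5*7))/(-51 + 5*7) = -(3 + 35 + √2*√35)/(-51 + 35) = -(3 + 35 + √70)/(-16) = -(-1)*(38 + √70)/16 = -(-19/8 - √70/16) = 19/8 + √70/16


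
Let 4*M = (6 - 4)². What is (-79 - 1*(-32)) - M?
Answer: -48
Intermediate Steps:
M = 1 (M = (6 - 4)²/4 = (¼)*2² = (¼)*4 = 1)
(-79 - 1*(-32)) - M = (-79 - 1*(-32)) - 1*1 = (-79 + 32) - 1 = -47 - 1 = -48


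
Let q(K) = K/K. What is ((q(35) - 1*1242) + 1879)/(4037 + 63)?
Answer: 319/2050 ≈ 0.15561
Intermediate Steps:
q(K) = 1
((q(35) - 1*1242) + 1879)/(4037 + 63) = ((1 - 1*1242) + 1879)/(4037 + 63) = ((1 - 1242) + 1879)/4100 = (-1241 + 1879)*(1/4100) = 638*(1/4100) = 319/2050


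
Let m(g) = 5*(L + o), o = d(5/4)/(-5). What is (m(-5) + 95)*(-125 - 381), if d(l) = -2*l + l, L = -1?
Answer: -92345/2 ≈ -46173.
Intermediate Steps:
d(l) = -l
o = ¼ (o = -5/4/(-5) = -5/4*(-⅕) = ¼ ≈ 0.25000)
m(g) = -15/4 (m(g) = 5*(-1 + ¼) = 5*(-¾) = -15/4)
(m(-5) + 95)*(-125 - 381) = (-15/4 + 95)*(-125 - 381) = (365/4)*(-506) = -92345/2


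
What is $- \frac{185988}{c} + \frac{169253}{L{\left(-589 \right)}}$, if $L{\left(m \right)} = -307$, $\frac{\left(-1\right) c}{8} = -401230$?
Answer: $- \frac{135833036959}{246355220} \approx -551.37$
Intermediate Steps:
$c = 3209840$ ($c = \left(-8\right) \left(-401230\right) = 3209840$)
$- \frac{185988}{c} + \frac{169253}{L{\left(-589 \right)}} = - \frac{185988}{3209840} + \frac{169253}{-307} = \left(-185988\right) \frac{1}{3209840} + 169253 \left(- \frac{1}{307}\right) = - \frac{46497}{802460} - \frac{169253}{307} = - \frac{135833036959}{246355220}$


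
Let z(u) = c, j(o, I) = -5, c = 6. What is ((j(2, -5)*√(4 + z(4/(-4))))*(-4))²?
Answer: 4000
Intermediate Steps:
z(u) = 6
((j(2, -5)*√(4 + z(4/(-4))))*(-4))² = (-5*√(4 + 6)*(-4))² = (-5*√10*(-4))² = (20*√10)² = 4000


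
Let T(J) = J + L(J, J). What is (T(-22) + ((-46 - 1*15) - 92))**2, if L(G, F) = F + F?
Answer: 47961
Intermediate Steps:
L(G, F) = 2*F
T(J) = 3*J (T(J) = J + 2*J = 3*J)
(T(-22) + ((-46 - 1*15) - 92))**2 = (3*(-22) + ((-46 - 1*15) - 92))**2 = (-66 + ((-46 - 15) - 92))**2 = (-66 + (-61 - 92))**2 = (-66 - 153)**2 = (-219)**2 = 47961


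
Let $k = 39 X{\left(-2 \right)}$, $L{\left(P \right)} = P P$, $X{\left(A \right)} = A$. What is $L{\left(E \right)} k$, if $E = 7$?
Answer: $-3822$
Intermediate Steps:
$L{\left(P \right)} = P^{2}$
$k = -78$ ($k = 39 \left(-2\right) = -78$)
$L{\left(E \right)} k = 7^{2} \left(-78\right) = 49 \left(-78\right) = -3822$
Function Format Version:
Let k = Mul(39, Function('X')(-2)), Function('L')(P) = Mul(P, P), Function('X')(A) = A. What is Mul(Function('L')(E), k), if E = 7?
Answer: -3822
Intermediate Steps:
Function('L')(P) = Pow(P, 2)
k = -78 (k = Mul(39, -2) = -78)
Mul(Function('L')(E), k) = Mul(Pow(7, 2), -78) = Mul(49, -78) = -3822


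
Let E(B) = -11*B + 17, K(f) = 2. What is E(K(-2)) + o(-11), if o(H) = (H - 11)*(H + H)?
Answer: 479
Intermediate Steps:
E(B) = 17 - 11*B
o(H) = 2*H*(-11 + H) (o(H) = (-11 + H)*(2*H) = 2*H*(-11 + H))
E(K(-2)) + o(-11) = (17 - 11*2) + 2*(-11)*(-11 - 11) = (17 - 22) + 2*(-11)*(-22) = -5 + 484 = 479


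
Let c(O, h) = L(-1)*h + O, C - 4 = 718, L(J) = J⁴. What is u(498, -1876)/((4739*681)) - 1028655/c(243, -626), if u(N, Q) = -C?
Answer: 3319735830119/1236040197 ≈ 2685.8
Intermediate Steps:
C = 722 (C = 4 + 718 = 722)
u(N, Q) = -722 (u(N, Q) = -1*722 = -722)
c(O, h) = O + h (c(O, h) = (-1)⁴*h + O = 1*h + O = h + O = O + h)
u(498, -1876)/((4739*681)) - 1028655/c(243, -626) = -722/(4739*681) - 1028655/(243 - 626) = -722/3227259 - 1028655/(-383) = -722*1/3227259 - 1028655*(-1/383) = -722/3227259 + 1028655/383 = 3319735830119/1236040197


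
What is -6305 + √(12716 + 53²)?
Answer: -6305 + 15*√69 ≈ -6180.4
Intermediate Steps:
-6305 + √(12716 + 53²) = -6305 + √(12716 + 2809) = -6305 + √15525 = -6305 + 15*√69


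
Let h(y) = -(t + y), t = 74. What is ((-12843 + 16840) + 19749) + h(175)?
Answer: 23497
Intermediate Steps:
h(y) = -74 - y (h(y) = -(74 + y) = -74 - y)
((-12843 + 16840) + 19749) + h(175) = ((-12843 + 16840) + 19749) + (-74 - 1*175) = (3997 + 19749) + (-74 - 175) = 23746 - 249 = 23497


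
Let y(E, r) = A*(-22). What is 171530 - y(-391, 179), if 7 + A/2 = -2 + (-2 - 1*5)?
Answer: 170826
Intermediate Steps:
A = -32 (A = -14 + 2*(-2 + (-2 - 1*5)) = -14 + 2*(-2 + (-2 - 5)) = -14 + 2*(-2 - 7) = -14 + 2*(-9) = -14 - 18 = -32)
y(E, r) = 704 (y(E, r) = -32*(-22) = 704)
171530 - y(-391, 179) = 171530 - 1*704 = 171530 - 704 = 170826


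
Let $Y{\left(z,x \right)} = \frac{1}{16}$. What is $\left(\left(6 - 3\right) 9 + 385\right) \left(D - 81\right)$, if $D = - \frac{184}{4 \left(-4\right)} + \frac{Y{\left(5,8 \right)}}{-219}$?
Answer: $- \frac{25083487}{876} \approx -28634.0$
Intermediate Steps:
$Y{\left(z,x \right)} = \frac{1}{16}$
$D = \frac{40295}{3504}$ ($D = - \frac{184}{4 \left(-4\right)} + \frac{1}{16 \left(-219\right)} = - \frac{184}{-16} + \frac{1}{16} \left(- \frac{1}{219}\right) = \left(-184\right) \left(- \frac{1}{16}\right) - \frac{1}{3504} = \frac{23}{2} - \frac{1}{3504} = \frac{40295}{3504} \approx 11.5$)
$\left(\left(6 - 3\right) 9 + 385\right) \left(D - 81\right) = \left(\left(6 - 3\right) 9 + 385\right) \left(\frac{40295}{3504} - 81\right) = \left(3 \cdot 9 + 385\right) \left(- \frac{243529}{3504}\right) = \left(27 + 385\right) \left(- \frac{243529}{3504}\right) = 412 \left(- \frac{243529}{3504}\right) = - \frac{25083487}{876}$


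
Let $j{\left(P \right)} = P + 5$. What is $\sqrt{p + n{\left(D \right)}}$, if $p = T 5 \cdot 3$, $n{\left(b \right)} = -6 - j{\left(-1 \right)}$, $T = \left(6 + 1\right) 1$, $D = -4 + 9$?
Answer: $\sqrt{95} \approx 9.7468$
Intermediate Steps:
$j{\left(P \right)} = 5 + P$
$D = 5$
$T = 7$ ($T = 7 \cdot 1 = 7$)
$n{\left(b \right)} = -10$ ($n{\left(b \right)} = -6 - \left(5 - 1\right) = -6 - 4 = -10$)
$p = 105$ ($p = 7 \cdot 5 \cdot 3 = 35 \cdot 3 = 105$)
$\sqrt{p + n{\left(D \right)}} = \sqrt{105 - 10} = \sqrt{95}$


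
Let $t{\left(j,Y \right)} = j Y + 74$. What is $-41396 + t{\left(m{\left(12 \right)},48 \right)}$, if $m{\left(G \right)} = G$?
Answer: $-40746$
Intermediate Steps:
$t{\left(j,Y \right)} = 74 + Y j$ ($t{\left(j,Y \right)} = Y j + 74 = 74 + Y j$)
$-41396 + t{\left(m{\left(12 \right)},48 \right)} = -41396 + \left(74 + 48 \cdot 12\right) = -41396 + \left(74 + 576\right) = -41396 + 650 = -40746$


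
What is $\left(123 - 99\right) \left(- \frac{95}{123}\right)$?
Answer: $- \frac{760}{41} \approx -18.537$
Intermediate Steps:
$\left(123 - 99\right) \left(- \frac{95}{123}\right) = 24 \left(\left(-95\right) \frac{1}{123}\right) = 24 \left(- \frac{95}{123}\right) = - \frac{760}{41}$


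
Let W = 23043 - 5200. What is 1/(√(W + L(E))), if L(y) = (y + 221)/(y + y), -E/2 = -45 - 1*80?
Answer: 10*√44609855/8921971 ≈ 0.0074861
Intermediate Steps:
E = 250 (E = -2*(-45 - 1*80) = -2*(-45 - 80) = -2*(-125) = 250)
L(y) = (221 + y)/(2*y) (L(y) = (221 + y)/((2*y)) = (221 + y)*(1/(2*y)) = (221 + y)/(2*y))
W = 17843
1/(√(W + L(E))) = 1/(√(17843 + (½)*(221 + 250)/250)) = 1/(√(17843 + (½)*(1/250)*471)) = 1/(√(17843 + 471/500)) = 1/(√(8921971/500)) = 1/(√44609855/50) = 10*√44609855/8921971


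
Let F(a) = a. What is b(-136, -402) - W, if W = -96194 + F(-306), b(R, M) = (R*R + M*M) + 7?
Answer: 276607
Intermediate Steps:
b(R, M) = 7 + M² + R² (b(R, M) = (R² + M²) + 7 = (M² + R²) + 7 = 7 + M² + R²)
W = -96500 (W = -96194 - 306 = -96500)
b(-136, -402) - W = (7 + (-402)² + (-136)²) - 1*(-96500) = (7 + 161604 + 18496) + 96500 = 180107 + 96500 = 276607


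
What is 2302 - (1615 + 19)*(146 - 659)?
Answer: 840544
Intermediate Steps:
2302 - (1615 + 19)*(146 - 659) = 2302 - 1634*(-513) = 2302 - 1*(-838242) = 2302 + 838242 = 840544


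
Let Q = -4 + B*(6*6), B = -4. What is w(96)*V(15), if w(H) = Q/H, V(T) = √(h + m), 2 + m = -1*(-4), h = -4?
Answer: -37*I*√2/24 ≈ -2.1802*I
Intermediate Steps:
m = 2 (m = -2 - 1*(-4) = -2 + 4 = 2)
Q = -148 (Q = -4 - 24*6 = -4 - 4*36 = -4 - 144 = -148)
V(T) = I*√2 (V(T) = √(-4 + 2) = √(-2) = I*√2)
w(H) = -148/H
w(96)*V(15) = (-148/96)*(I*√2) = (-148*1/96)*(I*√2) = -37*I*√2/24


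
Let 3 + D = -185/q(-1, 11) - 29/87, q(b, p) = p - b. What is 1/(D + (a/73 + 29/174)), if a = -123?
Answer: -876/17755 ≈ -0.049338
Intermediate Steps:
D = -75/4 (D = -3 + (-185/(11 - 1*(-1)) - 29/87) = -3 + (-185/(11 + 1) - 29*1/87) = -3 + (-185/12 - ⅓) = -3 - 63/4 = -75/4 ≈ -18.750)
1/(D + (a/73 + 29/174)) = 1/(-75/4 + (-123/73 + 29/174)) = 1/(-75/4 + (-123*1/73 + 29*(1/174))) = 1/(-75/4 + (-123/73 + ⅙)) = 1/(-75/4 - 665/438) = 1/(-17755/876) = -876/17755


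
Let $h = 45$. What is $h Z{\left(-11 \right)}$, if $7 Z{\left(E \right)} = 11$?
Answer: $\frac{495}{7} \approx 70.714$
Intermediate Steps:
$Z{\left(E \right)} = \frac{11}{7}$ ($Z{\left(E \right)} = \frac{1}{7} \cdot 11 = \frac{11}{7}$)
$h Z{\left(-11 \right)} = 45 \cdot \frac{11}{7} = \frac{495}{7}$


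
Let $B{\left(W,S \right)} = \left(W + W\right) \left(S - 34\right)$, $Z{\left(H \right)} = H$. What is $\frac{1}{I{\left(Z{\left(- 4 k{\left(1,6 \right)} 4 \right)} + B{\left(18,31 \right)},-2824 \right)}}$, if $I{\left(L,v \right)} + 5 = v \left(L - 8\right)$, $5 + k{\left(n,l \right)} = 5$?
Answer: $\frac{1}{327579} \approx 3.0527 \cdot 10^{-6}$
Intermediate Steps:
$k{\left(n,l \right)} = 0$ ($k{\left(n,l \right)} = -5 + 5 = 0$)
$B{\left(W,S \right)} = 2 W \left(-34 + S\right)$
$I{\left(L,v \right)} = -5 + v \left(-8 + L\right)$ ($I{\left(L,v \right)} = -5 + v \left(L - 8\right) = -5 + v \left(-8 + L\right)$)
$\frac{1}{I{\left(Z{\left(- 4 k{\left(1,6 \right)} 4 \right)} + B{\left(18,31 \right)},-2824 \right)}} = \frac{1}{-5 - -22592 + \left(\left(-4\right) 0 \cdot 4 + 2 \cdot 18 \left(-34 + 31\right)\right) \left(-2824\right)} = \frac{1}{-5 + 22592 + \left(0 \cdot 4 + 2 \cdot 18 \left(-3\right)\right) \left(-2824\right)} = \frac{1}{-5 + 22592 + \left(0 - 108\right) \left(-2824\right)} = \frac{1}{-5 + 22592 - -304992} = \frac{1}{-5 + 22592 + 304992} = \frac{1}{327579}$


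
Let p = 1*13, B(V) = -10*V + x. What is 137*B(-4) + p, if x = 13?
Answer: 7274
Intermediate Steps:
B(V) = 13 - 10*V (B(V) = -10*V + 13 = 13 - 10*V)
p = 13
137*B(-4) + p = 137*(13 - 10*(-4)) + 13 = 137*(13 + 40) + 13 = 137*53 + 13 = 7261 + 13 = 7274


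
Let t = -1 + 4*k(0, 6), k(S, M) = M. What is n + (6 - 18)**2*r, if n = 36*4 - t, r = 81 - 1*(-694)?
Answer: 111721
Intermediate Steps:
r = 775 (r = 81 + 694 = 775)
t = 23 (t = -1 + 4*6 = -1 + 24 = 23)
n = 121 (n = 36*4 - 1*23 = 144 - 23 = 121)
n + (6 - 18)**2*r = 121 + (6 - 18)**2*775 = 121 + (-12)**2*775 = 121 + 144*775 = 121 + 111600 = 111721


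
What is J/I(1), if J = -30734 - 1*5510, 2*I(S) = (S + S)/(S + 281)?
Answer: -10220808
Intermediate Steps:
I(S) = S/(281 + S) (I(S) = ((S + S)/(S + 281))/2 = ((2*S)/(281 + S))/2 = (2*S/(281 + S))/2 = S/(281 + S))
J = -36244 (J = -30734 - 5510 = -36244)
J/I(1) = -36244/(1/(281 + 1)) = -36244/(1/282) = -36244/(1*(1/282)) = -36244/1/282 = -36244*282 = -10220808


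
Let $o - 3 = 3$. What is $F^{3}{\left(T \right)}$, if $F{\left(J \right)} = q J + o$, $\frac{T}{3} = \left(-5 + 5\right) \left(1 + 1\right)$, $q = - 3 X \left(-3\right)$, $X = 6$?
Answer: $216$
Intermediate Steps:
$o = 6$ ($o = 3 + 3 = 6$)
$q = 54$ ($q = - 3 \cdot 6 \left(-3\right) = \left(-3\right) \left(-18\right) = 54$)
$T = 0$ ($T = 3 \left(-5 + 5\right) \left(1 + 1\right) = 3 \cdot 0 \cdot 2 = 3 \cdot 0 = 0$)
$F{\left(J \right)} = 6 + 54 J$ ($F{\left(J \right)} = 54 J + 6 = 6 + 54 J$)
$F^{3}{\left(T \right)} = \left(6 + 54 \cdot 0\right)^{3} = \left(6 + 0\right)^{3} = 6^{3} = 216$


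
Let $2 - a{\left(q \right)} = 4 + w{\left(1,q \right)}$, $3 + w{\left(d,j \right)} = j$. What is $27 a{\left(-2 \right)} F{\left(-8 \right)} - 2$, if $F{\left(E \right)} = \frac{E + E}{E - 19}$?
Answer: $46$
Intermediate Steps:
$w{\left(d,j \right)} = -3 + j$
$a{\left(q \right)} = 1 - q$ ($a{\left(q \right)} = 2 - \left(4 + \left(-3 + q\right)\right) = 2 - \left(1 + q\right) = 1 - q$)
$F{\left(E \right)} = \frac{2 E}{-19 + E}$
$27 a{\left(-2 \right)} F{\left(-8 \right)} - 2 = 27 \left(1 - -2\right) 2 \left(-8\right) \frac{1}{-19 - 8} - 2 = 27 \left(1 + 2\right) 2 \left(-8\right) \frac{1}{-27} - 2 = 27 \cdot 3 \cdot 2 \left(-8\right) \left(- \frac{1}{27}\right) - 2 = 81 \cdot \frac{16}{27} - 2 = 48 - 2 = 46$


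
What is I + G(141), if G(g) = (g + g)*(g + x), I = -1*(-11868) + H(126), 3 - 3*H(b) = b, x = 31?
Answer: 60331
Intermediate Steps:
H(b) = 1 - b/3
I = 11827 (I = -1*(-11868) + (1 - 1/3*126) = 11868 + (1 - 42) = 11868 - 41 = 11827)
G(g) = 2*g*(31 + g) (G(g) = (g + g)*(g + 31) = (2*g)*(31 + g) = 2*g*(31 + g))
I + G(141) = 11827 + 2*141*(31 + 141) = 11827 + 2*141*172 = 11827 + 48504 = 60331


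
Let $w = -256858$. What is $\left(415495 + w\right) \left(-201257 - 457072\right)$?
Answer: $-104435337573$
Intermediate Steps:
$\left(415495 + w\right) \left(-201257 - 457072\right) = \left(415495 - 256858\right) \left(-201257 - 457072\right) = 158637 \left(-658329\right) = -104435337573$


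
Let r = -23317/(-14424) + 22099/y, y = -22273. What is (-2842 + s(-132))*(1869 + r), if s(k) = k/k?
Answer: -568812021528191/107088584 ≈ -5.3116e+6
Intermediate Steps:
s(k) = 1
r = 200583565/321265752 (r = -23317/(-14424) + 22099/(-22273) = -23317*(-1/14424) + 22099*(-1/22273) = 23317/14424 - 22099/22273 = 200583565/321265752 ≈ 0.62435)
(-2842 + s(-132))*(1869 + r) = (-2842 + 1)*(1869 + 200583565/321265752) = -2841*600646274053/321265752 = -568812021528191/107088584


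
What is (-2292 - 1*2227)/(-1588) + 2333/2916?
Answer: 1055138/289413 ≈ 3.6458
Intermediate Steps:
(-2292 - 1*2227)/(-1588) + 2333/2916 = (-2292 - 2227)*(-1/1588) + 2333*(1/2916) = -4519*(-1/1588) + 2333/2916 = 4519/1588 + 2333/2916 = 1055138/289413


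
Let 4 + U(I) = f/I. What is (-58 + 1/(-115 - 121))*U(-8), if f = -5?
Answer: 369603/1888 ≈ 195.76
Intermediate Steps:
U(I) = -4 - 5/I
(-58 + 1/(-115 - 121))*U(-8) = (-58 + 1/(-115 - 121))*(-4 - 5/(-8)) = (-58 + 1/(-236))*(-4 - 5*(-⅛)) = (-58 - 1/236)*(-4 + 5/8) = -13689/236*(-27/8) = 369603/1888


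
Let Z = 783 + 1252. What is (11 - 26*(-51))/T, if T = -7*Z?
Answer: -191/2035 ≈ -0.093858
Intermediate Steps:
Z = 2035
T = -14245 (T = -7*2035 = -14245)
(11 - 26*(-51))/T = (11 - 26*(-51))/(-14245) = (11 + 1326)*(-1/14245) = 1337*(-1/14245) = -191/2035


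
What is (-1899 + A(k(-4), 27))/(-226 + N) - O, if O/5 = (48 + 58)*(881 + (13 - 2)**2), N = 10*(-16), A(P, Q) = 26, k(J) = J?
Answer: -204987287/386 ≈ -5.3106e+5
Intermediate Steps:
N = -160
O = 531060 (O = 5*((48 + 58)*(881 + (13 - 2)**2)) = 5*(106*(881 + 11**2)) = 5*(106*(881 + 121)) = 5*(106*1002) = 5*106212 = 531060)
(-1899 + A(k(-4), 27))/(-226 + N) - O = (-1899 + 26)/(-226 - 160) - 1*531060 = -1873/(-386) - 531060 = -1873*(-1/386) - 531060 = 1873/386 - 531060 = -204987287/386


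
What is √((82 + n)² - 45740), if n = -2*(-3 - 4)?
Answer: 2*I*√9131 ≈ 191.11*I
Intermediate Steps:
n = 14 (n = -2*(-7) = 14)
√((82 + n)² - 45740) = √((82 + 14)² - 45740) = √(96² - 45740) = √(9216 - 45740) = √(-36524) = 2*I*√9131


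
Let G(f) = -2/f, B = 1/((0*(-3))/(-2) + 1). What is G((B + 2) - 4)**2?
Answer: 4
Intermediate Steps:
B = 1 (B = 1/(0*(-1/2) + 1) = 1/(0 + 1) = 1/1 = 1)
G((B + 2) - 4)**2 = (-2/((1 + 2) - 4))**2 = (-2/(3 - 4))**2 = (-2/(-1))**2 = (-2*(-1))**2 = 2**2 = 4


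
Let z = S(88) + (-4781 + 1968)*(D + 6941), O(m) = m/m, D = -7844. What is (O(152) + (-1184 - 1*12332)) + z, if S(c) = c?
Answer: 2526712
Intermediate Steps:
O(m) = 1
z = 2540227 (z = 88 + (-4781 + 1968)*(-7844 + 6941) = 88 - 2813*(-903) = 88 + 2540139 = 2540227)
(O(152) + (-1184 - 1*12332)) + z = (1 + (-1184 - 1*12332)) + 2540227 = (1 + (-1184 - 12332)) + 2540227 = (1 - 13516) + 2540227 = -13515 + 2540227 = 2526712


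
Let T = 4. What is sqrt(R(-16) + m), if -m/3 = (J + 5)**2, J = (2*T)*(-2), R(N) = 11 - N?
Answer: 4*I*sqrt(21) ≈ 18.33*I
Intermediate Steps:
J = -16 (J = (2*4)*(-2) = 8*(-2) = -16)
m = -363 (m = -3*(-16 + 5)**2 = -3*(-11)**2 = -3*121 = -363)
sqrt(R(-16) + m) = sqrt((11 - 1*(-16)) - 363) = sqrt((11 + 16) - 363) = sqrt(27 - 363) = sqrt(-336) = 4*I*sqrt(21)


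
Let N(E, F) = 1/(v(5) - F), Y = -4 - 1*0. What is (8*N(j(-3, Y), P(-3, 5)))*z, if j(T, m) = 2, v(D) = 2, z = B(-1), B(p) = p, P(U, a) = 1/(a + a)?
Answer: -80/19 ≈ -4.2105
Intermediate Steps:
P(U, a) = 1/(2*a)
Y = -4 (Y = -4 + 0 = -4)
z = -1
N(E, F) = 1/(2 - F)
(8*N(j(-3, Y), P(-3, 5)))*z = (8*(-1/(-2 + (½)/5)))*(-1) = (8*(-1/(-2 + (½)*(⅕))))*(-1) = (8*(-1/(-2 + ⅒)))*(-1) = (8*(-1/(-19/10)))*(-1) = (8*(-1*(-10/19)))*(-1) = (8*(10/19))*(-1) = (80/19)*(-1) = -80/19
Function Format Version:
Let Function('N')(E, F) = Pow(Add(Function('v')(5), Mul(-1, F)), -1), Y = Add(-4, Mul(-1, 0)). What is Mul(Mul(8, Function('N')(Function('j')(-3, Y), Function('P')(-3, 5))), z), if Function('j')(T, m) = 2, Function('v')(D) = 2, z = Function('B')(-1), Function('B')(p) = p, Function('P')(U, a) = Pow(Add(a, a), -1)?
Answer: Rational(-80, 19) ≈ -4.2105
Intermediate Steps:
Function('P')(U, a) = Mul(Rational(1, 2), Pow(a, -1)) (Function('P')(U, a) = Pow(Mul(2, a), -1) = Mul(Rational(1, 2), Pow(a, -1)))
Y = -4 (Y = Add(-4, 0) = -4)
z = -1
Function('N')(E, F) = Pow(Add(2, Mul(-1, F)), -1)
Mul(Mul(8, Function('N')(Function('j')(-3, Y), Function('P')(-3, 5))), z) = Mul(Mul(8, Mul(-1, Pow(Add(-2, Mul(Rational(1, 2), Pow(5, -1))), -1))), -1) = Mul(Mul(8, Mul(-1, Pow(Add(-2, Mul(Rational(1, 2), Rational(1, 5))), -1))), -1) = Mul(Mul(8, Mul(-1, Pow(Add(-2, Rational(1, 10)), -1))), -1) = Mul(Mul(8, Mul(-1, Pow(Rational(-19, 10), -1))), -1) = Mul(Mul(8, Mul(-1, Rational(-10, 19))), -1) = Mul(Mul(8, Rational(10, 19)), -1) = Mul(Rational(80, 19), -1) = Rational(-80, 19)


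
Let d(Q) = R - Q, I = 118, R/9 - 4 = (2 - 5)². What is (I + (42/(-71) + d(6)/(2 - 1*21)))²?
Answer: 22651153009/1819801 ≈ 12447.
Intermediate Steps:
R = 117 (R = 36 + 9*(2 - 5)² = 36 + 9*(-3)² = 36 + 9*9 = 36 + 81 = 117)
d(Q) = 117 - Q
(I + (42/(-71) + d(6)/(2 - 1*21)))² = (118 + (42/(-71) + (117 - 1*6)/(2 - 1*21)))² = (118 + (42*(-1/71) + (117 - 6)/(2 - 21)))² = (118 + (-42/71 + 111/(-19)))² = (118 + (-42/71 + 111*(-1/19)))² = (118 + (-42/71 - 111/19))² = (118 - 8679/1349)² = (150503/1349)² = 22651153009/1819801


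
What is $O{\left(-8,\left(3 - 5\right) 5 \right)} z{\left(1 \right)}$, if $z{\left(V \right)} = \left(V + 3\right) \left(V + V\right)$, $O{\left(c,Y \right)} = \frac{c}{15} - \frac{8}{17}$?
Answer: $- \frac{2048}{255} \approx -8.0314$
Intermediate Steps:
$O{\left(c,Y \right)} = - \frac{8}{17} + \frac{c}{15}$ ($O{\left(c,Y \right)} = c \frac{1}{15} - \frac{8}{17} = \frac{c}{15} - \frac{8}{17} = - \frac{8}{17} + \frac{c}{15}$)
$z{\left(V \right)} = 2 V \left(3 + V\right)$ ($z{\left(V \right)} = \left(3 + V\right) 2 V = 2 V \left(3 + V\right)$)
$O{\left(-8,\left(3 - 5\right) 5 \right)} z{\left(1 \right)} = \left(- \frac{8}{17} + \frac{1}{15} \left(-8\right)\right) 2 \cdot 1 \left(3 + 1\right) = \left(- \frac{8}{17} - \frac{8}{15}\right) 2 \cdot 1 \cdot 4 = \left(- \frac{256}{255}\right) 8 = - \frac{2048}{255}$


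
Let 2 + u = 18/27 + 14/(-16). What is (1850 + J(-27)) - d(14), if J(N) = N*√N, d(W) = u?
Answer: 44453/24 - 81*I*√3 ≈ 1852.2 - 140.3*I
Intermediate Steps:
u = -53/24 (u = -2 + (18/27 + 14/(-16)) = -2 + (18*(1/27) + 14*(-1/16)) = -2 + (⅔ - 7/8) = -2 - 5/24 = -53/24 ≈ -2.2083)
d(W) = -53/24
J(N) = N^(3/2)
(1850 + J(-27)) - d(14) = (1850 + (-27)^(3/2)) - 1*(-53/24) = (1850 - 81*I*√3) + 53/24 = 44453/24 - 81*I*√3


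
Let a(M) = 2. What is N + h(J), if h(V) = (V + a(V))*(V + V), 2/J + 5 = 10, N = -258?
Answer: -6402/25 ≈ -256.08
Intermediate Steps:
J = ⅖ (J = 2/(-5 + 10) = 2/5 = 2*(⅕) = ⅖ ≈ 0.40000)
h(V) = 2*V*(2 + V) (h(V) = (V + 2)*(V + V) = (2 + V)*(2*V) = 2*V*(2 + V))
N + h(J) = -258 + 2*(⅖)*(2 + ⅖) = -258 + 2*(⅖)*(12/5) = -258 + 48/25 = -6402/25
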